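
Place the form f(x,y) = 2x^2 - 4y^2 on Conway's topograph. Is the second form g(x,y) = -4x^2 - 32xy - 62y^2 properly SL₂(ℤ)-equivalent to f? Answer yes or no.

D₁ = 32, D₂ = 32
river cycle of f (length 2): (2, 4, -2), (-2, 4, 2)
river cycle of g (length 2): (2, 4, -2), (-2, 4, 2)
cycles coincide ⇒ equivalent

yes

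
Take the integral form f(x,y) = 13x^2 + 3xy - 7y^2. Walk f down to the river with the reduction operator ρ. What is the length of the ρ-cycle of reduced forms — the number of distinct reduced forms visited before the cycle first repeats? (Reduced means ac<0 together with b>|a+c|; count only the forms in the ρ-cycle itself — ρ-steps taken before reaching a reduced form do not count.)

D = 373, ⌊√D⌋ = 19
descent: ρ → (-7,11,9)  [lands on river]
river: ρ → (9,7,-9)
river: ρ → (-9,11,7)
river: ρ → (7,17,-3)
river: ρ → (-3,19,1)
river: ρ → (1,19,-3)
river: ρ → (-3,17,7)
river: ρ → (7,11,-9)
river: ρ → (-9,7,9)
river: ρ → (9,11,-7)
river: ρ → (-7,17,3)
river: ρ → (3,19,-1)
river: ρ → (-1,19,3)
river: ρ → (3,17,-7)
ρ-cycle length = 14 (tail of 1 descent step not counted)

14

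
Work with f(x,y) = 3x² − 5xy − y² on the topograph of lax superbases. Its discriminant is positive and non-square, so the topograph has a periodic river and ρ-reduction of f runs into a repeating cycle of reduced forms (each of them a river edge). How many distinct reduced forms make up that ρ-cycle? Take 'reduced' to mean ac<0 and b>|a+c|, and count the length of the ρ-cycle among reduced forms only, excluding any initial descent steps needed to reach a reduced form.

D = 37, ⌊√D⌋ = 6
descent: ρ → (-1,5,3)  [lands on river]
river: ρ → (3,1,-3)
river: ρ → (-3,5,1)
river: ρ → (1,5,-3)
river: ρ → (-3,1,3)
river: ρ → (3,5,-1)
ρ-cycle length = 6 (tail of 1 descent step not counted)

6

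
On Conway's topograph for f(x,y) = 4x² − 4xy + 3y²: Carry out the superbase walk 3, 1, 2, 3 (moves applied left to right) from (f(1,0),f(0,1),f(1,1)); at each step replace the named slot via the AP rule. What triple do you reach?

start (4,3,3) = (f(1,0),f(0,1),f(1,1))
replace slot 3: 2·(4+3) − 3 = 11 → (4,3,11)
replace slot 1: 2·(3+11) − 4 = 24 → (24,3,11)
replace slot 2: 2·(24+11) − 3 = 67 → (24,67,11)
replace slot 3: 2·(24+67) − 11 = 171 → (24,67,171)

24,67,171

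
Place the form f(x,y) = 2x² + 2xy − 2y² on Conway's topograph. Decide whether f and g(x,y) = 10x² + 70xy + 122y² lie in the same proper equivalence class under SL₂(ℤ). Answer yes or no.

D₁ = 20, D₂ = 20
river cycle of f (length 2): (-2, 2, 2), (2, 2, -2)
river cycle of g (length 2): (2, 2, -2), (-2, 2, 2)
cycles coincide ⇒ equivalent

yes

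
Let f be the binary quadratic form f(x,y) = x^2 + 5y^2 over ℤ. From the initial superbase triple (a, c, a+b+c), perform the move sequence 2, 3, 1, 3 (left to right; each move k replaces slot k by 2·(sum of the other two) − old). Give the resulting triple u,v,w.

start (1,5,6) = (f(1,0),f(0,1),f(1,1))
replace slot 2: 2·(1+6) − 5 = 9 → (1,9,6)
replace slot 3: 2·(1+9) − 6 = 14 → (1,9,14)
replace slot 1: 2·(9+14) − 1 = 45 → (45,9,14)
replace slot 3: 2·(45+9) − 14 = 94 → (45,9,94)

45,9,94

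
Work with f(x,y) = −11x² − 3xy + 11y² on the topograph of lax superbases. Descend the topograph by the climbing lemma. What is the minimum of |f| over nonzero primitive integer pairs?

descent: ρ → (11,3,-11)  [lands on river]
river: ρ → (-11,19,3)
river: ρ → (3,17,-17)
river: ρ → (-17,17,3)
river: ρ → (3,19,-11)
river: ρ → (-11,3,11)
river: ρ → (11,19,-3)
river: ρ → (-3,17,17)
river: ρ → (17,17,-3)
river: ρ → (-3,19,11)
closes: descent 1, river 10
min |a| on river = 3

3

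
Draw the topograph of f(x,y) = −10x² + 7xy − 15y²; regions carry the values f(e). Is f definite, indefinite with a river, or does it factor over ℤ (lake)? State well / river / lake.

D = b²−4ac = 7² − 4·(-10)·(-15) = -551
D < 0 ⇒ definite ⇒ every region one sign ⇒ single well

well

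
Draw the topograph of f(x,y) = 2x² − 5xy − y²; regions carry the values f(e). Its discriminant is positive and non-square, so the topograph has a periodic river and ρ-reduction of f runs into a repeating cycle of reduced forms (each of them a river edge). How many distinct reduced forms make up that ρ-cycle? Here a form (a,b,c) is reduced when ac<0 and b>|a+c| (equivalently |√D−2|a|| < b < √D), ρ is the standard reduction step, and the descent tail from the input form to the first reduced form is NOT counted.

D = 33, ⌊√D⌋ = 5
descent: ρ → (-1,5,2)  [lands on river]
river: ρ → (2,3,-3)
river: ρ → (-3,3,2)
river: ρ → (2,5,-1)
ρ-cycle length = 4 (tail of 1 descent step not counted)

4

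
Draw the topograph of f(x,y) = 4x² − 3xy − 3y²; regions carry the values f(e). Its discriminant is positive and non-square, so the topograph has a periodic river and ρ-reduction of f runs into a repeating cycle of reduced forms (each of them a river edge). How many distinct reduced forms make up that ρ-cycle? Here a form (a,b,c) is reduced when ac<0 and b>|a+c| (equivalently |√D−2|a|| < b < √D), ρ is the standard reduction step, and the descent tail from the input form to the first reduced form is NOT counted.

D = 57, ⌊√D⌋ = 7
descent: ρ → (-3,3,4)  [lands on river]
river: ρ → (4,5,-2)
river: ρ → (-2,7,1)
river: ρ → (1,7,-2)
river: ρ → (-2,5,4)
river: ρ → (4,3,-3)
ρ-cycle length = 6 (tail of 1 descent step not counted)

6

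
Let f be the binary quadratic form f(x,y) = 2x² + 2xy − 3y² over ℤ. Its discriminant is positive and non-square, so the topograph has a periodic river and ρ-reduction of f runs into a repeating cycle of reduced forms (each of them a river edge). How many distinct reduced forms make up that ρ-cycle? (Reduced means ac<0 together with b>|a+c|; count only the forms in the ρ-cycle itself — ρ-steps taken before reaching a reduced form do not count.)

D = 28, ⌊√D⌋ = 5
river: ρ → (-3,4,1)
river: ρ → (1,4,-3)
river: ρ → (-3,2,2)
river: ρ → (2,2,-3)
ρ-cycle length = 4 (tail of 0 descent steps not counted)

4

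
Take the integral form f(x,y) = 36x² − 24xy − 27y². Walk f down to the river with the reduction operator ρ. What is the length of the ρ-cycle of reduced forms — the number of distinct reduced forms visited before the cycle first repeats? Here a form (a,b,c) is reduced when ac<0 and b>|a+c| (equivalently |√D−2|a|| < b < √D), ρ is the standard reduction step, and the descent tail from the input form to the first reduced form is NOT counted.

D = 4464, ⌊√D⌋ = 66
descent: ρ → (-27,24,36)  [lands on river]
river: ρ → (36,48,-15)
river: ρ → (-15,42,45)
river: ρ → (45,48,-12)
river: ρ → (-12,48,45)
river: ρ → (45,42,-15)
river: ρ → (-15,48,36)
river: ρ → (36,24,-27)
river: ρ → (-27,30,33)
river: ρ → (33,36,-24)
river: ρ → (-24,60,9)
river: ρ → (9,66,-3)
river: ρ → (-3,66,9)
river: ρ → (9,60,-24)
river: ρ → (-24,36,33)
river: ρ → (33,30,-27)
ρ-cycle length = 16 (tail of 1 descent step not counted)

16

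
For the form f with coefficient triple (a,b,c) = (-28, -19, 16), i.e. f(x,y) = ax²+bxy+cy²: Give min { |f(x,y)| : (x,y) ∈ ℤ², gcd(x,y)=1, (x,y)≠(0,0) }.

descent: ρ → (16,19,-28)  [lands on river]
river: ρ → (-28,37,7)
river: ρ → (7,33,-38)
river: ρ → (-38,43,2)
river: ρ → (2,45,-16)
river: ρ → (-16,19,28)
river: ρ → (28,37,-7)
river: ρ → (-7,33,38)
river: ρ → (38,43,-2)
river: ρ → (-2,45,16)
closes: descent 1, river 10
min |a| on river = 2

2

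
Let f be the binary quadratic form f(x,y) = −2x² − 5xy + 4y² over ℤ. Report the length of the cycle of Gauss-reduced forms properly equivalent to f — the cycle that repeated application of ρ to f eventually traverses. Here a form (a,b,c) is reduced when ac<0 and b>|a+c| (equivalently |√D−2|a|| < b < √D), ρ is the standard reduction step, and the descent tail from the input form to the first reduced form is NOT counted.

D = 57, ⌊√D⌋ = 7
descent: ρ → (4,5,-2)  [lands on river]
river: ρ → (-2,7,1)
river: ρ → (1,7,-2)
river: ρ → (-2,5,4)
river: ρ → (4,3,-3)
river: ρ → (-3,3,4)
ρ-cycle length = 6 (tail of 1 descent step not counted)

6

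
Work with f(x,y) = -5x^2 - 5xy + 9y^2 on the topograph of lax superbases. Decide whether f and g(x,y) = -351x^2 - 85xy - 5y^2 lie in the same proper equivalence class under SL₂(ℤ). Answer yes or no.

D₁ = 205, D₂ = 205
river cycle of f (length 4): (9, 5, -5), (-5, 5, 9), (9, 13, -1), (-1, 13, 9)
river cycle of g (length 4): (-5, 5, 9), (9, 13, -1), (-1, 13, 9), (9, 5, -5)
cycles coincide ⇒ equivalent

yes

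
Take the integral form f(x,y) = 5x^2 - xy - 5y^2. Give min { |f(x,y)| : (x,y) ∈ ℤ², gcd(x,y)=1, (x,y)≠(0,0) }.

descent: ρ → (-5,1,5)  [lands on river]
river: ρ → (5,9,-1)
river: ρ → (-1,9,5)
river: ρ → (5,1,-5)
river: ρ → (-5,9,1)
river: ρ → (1,9,-5)
closes: descent 1, river 6
min |a| on river = 1

1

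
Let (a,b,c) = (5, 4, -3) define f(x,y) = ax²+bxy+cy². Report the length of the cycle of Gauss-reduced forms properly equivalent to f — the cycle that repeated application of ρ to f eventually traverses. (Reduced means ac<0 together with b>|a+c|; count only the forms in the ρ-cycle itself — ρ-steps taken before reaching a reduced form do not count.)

D = 76, ⌊√D⌋ = 8
river: ρ → (-3,8,1)
river: ρ → (1,8,-3)
river: ρ → (-3,4,5)
river: ρ → (5,6,-2)
river: ρ → (-2,6,5)
river: ρ → (5,4,-3)
ρ-cycle length = 6 (tail of 0 descent steps not counted)

6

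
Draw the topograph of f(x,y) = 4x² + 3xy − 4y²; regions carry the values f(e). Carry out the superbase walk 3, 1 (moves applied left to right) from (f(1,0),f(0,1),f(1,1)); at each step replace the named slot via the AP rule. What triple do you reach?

start (4,-4,3) = (f(1,0),f(0,1),f(1,1))
replace slot 3: 2·(4+(-4)) − 3 = -3 → (4,-4,-3)
replace slot 1: 2·((-4)+(-3)) − 4 = -18 → (-18,-4,-3)

-18,-4,-3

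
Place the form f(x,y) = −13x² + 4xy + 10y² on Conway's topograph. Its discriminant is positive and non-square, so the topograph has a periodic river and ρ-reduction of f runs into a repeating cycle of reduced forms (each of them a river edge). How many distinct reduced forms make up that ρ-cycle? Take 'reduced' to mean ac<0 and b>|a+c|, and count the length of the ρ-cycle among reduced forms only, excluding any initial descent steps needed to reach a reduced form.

D = 536, ⌊√D⌋ = 23
river: ρ → (10,16,-7)
river: ρ → (-7,12,14)
river: ρ → (14,16,-5)
river: ρ → (-5,14,17)
river: ρ → (17,20,-2)
river: ρ → (-2,20,17)
river: ρ → (17,14,-5)
river: ρ → (-5,16,14)
river: ρ → (14,12,-7)
river: ρ → (-7,16,10)
river: ρ → (10,4,-13)
river: ρ → (-13,22,1)
river: ρ → (1,22,-13)
river: ρ → (-13,4,10)
ρ-cycle length = 14 (tail of 0 descent steps not counted)

14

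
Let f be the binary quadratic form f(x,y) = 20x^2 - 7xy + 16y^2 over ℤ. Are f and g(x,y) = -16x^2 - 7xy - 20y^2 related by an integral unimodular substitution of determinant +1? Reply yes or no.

D₁ = -1231, D₂ = -1231
f: flip: (20,-7,16)→(16,7,20)
f: reduced (well bottom): (16,7,20) with a≤c, −a<b≤a
g is negative-definite; reduce −g:
−g: reduced (well bottom): (16,7,20) with a≤c, −a<b≤a
flip sign back: reduced form of g is (-16,-7,-20)
reduced forms (16, 7, 20) vs (-16, -7, -20) ⇒ inequivalent

no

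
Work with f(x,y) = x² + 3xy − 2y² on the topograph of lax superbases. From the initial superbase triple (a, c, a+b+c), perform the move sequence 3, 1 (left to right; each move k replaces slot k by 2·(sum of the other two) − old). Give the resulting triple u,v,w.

start (1,-2,2) = (f(1,0),f(0,1),f(1,1))
replace slot 3: 2·(1+(-2)) − 2 = -4 → (1,-2,-4)
replace slot 1: 2·((-2)+(-4)) − 1 = -13 → (-13,-2,-4)

-13,-2,-4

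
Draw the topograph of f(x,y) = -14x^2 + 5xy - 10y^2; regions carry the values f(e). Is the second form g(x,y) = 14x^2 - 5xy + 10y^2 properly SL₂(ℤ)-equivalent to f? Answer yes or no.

D₁ = -535, D₂ = -535
f is negative-definite; reduce −f:
−f: flip: (14,-5,10)→(10,5,14)
−f: reduced (well bottom): (10,5,14) with a≤c, −a<b≤a
flip sign back: reduced form of f is (-10,-5,-14)
g: flip: (14,-5,10)→(10,5,14)
g: reduced (well bottom): (10,5,14) with a≤c, −a<b≤a
reduced forms (-10, -5, -14) vs (10, 5, 14) ⇒ inequivalent

no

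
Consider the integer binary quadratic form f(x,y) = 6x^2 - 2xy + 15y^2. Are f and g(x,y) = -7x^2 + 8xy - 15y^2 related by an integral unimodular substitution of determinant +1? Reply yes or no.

D₁ = -356, D₂ = -356
f: reduced (well bottom): (6,-2,15) with a≤c, −a<b≤a
g is negative-definite; reduce −g:
−g: translate: b→6 (≡-8 mod 14), so (7,-8,15)→(7,6,14)
−g: reduced (well bottom): (7,6,14) with a≤c, −a<b≤a
flip sign back: reduced form of g is (-7,-6,-14)
reduced forms (6, -2, 15) vs (-7, -6, -14) ⇒ inequivalent

no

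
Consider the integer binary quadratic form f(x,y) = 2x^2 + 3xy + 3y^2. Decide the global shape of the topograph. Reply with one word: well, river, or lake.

D = b²−4ac = 3² − 4·2·3 = -15
D < 0 ⇒ definite ⇒ every region one sign ⇒ single well

well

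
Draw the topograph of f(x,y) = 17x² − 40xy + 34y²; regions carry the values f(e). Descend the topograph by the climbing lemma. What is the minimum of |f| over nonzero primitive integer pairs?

translate: b→-6 (≡-40 mod 34), so (17,-40,34)→(17,-6,11)
flip: (17,-6,11)→(11,6,17)
reduced (well bottom): (11,6,17) with a≤c, −a<b≤a
well minimum = a = 11

11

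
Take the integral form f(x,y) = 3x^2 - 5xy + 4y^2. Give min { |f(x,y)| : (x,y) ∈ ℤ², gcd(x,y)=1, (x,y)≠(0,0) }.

translate: b→1 (≡-5 mod 6), so (3,-5,4)→(3,1,2)
flip: (3,1,2)→(2,-1,3)
reduced (well bottom): (2,-1,3) with a≤c, −a<b≤a
well minimum = a = 2

2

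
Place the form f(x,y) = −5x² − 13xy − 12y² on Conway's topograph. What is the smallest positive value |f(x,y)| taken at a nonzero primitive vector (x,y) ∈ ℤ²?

translate: b→3 (≡13 mod 10), so (5,13,12)→(5,3,4)
flip: (5,3,4)→(4,-3,5)
reduced (well bottom): (4,-3,5) with a≤c, −a<b≤a
well minimum |f| = |-4| = 4 (negative-definite)

4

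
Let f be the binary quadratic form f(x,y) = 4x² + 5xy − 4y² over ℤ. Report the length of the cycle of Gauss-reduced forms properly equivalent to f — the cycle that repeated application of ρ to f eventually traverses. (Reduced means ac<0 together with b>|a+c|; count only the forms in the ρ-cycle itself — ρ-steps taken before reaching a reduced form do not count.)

D = 89, ⌊√D⌋ = 9
river: ρ → (-4,3,5)
river: ρ → (5,7,-2)
river: ρ → (-2,9,1)
river: ρ → (1,9,-2)
river: ρ → (-2,7,5)
river: ρ → (5,3,-4)
river: ρ → (-4,5,4)
river: ρ → (4,3,-5)
river: ρ → (-5,7,2)
river: ρ → (2,9,-1)
river: ρ → (-1,9,2)
river: ρ → (2,7,-5)
river: ρ → (-5,3,4)
river: ρ → (4,5,-4)
ρ-cycle length = 14 (tail of 0 descent steps not counted)

14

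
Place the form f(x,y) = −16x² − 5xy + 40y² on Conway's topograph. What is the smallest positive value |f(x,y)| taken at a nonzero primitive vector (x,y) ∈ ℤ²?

descent: ρ → (40,5,-16)
descent: ρ → (-16,27,29)  [lands on river]
river: ρ → (29,31,-14)
river: ρ → (-14,25,35)
river: ρ → (35,45,-4)
river: ρ → (-4,43,46)
river: ρ → (46,49,-1)
river: ρ → (-1,49,46)
river: ρ → (46,43,-4)
river: ρ → (-4,45,35)
river: ρ → (35,25,-14)
river: ρ → (-14,31,29)
river: ρ → (29,27,-16)
river: ρ → (-16,37,19)
river: ρ → (19,39,-14)
river: ρ → (-14,45,10)
river: ρ → (10,35,-34)
river: ρ → (-34,33,11)
river: ρ → (11,33,-34)
river: ρ → (-34,35,10)
river: ρ → (10,45,-14)
river: ρ → (-14,39,19)
river: ρ → (19,37,-16)
closes: descent 2, river 22
min |a| on river = 1

1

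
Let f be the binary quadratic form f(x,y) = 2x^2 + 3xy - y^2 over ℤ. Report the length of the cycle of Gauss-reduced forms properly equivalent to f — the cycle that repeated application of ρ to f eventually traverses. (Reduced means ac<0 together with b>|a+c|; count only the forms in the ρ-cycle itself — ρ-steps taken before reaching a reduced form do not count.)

D = 17, ⌊√D⌋ = 4
river: ρ → (-1,3,2)
river: ρ → (2,1,-2)
river: ρ → (-2,3,1)
river: ρ → (1,3,-2)
river: ρ → (-2,1,2)
river: ρ → (2,3,-1)
ρ-cycle length = 6 (tail of 0 descent steps not counted)

6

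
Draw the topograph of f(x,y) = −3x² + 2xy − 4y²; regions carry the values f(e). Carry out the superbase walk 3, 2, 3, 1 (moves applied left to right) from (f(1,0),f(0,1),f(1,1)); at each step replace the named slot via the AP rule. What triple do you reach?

start (-3,-4,-5) = (f(1,0),f(0,1),f(1,1))
replace slot 3: 2·((-3)+(-4)) − (-5) = -9 → (-3,-4,-9)
replace slot 2: 2·((-3)+(-9)) − (-4) = -20 → (-3,-20,-9)
replace slot 3: 2·((-3)+(-20)) − (-9) = -37 → (-3,-20,-37)
replace slot 1: 2·((-20)+(-37)) − (-3) = -111 → (-111,-20,-37)

-111,-20,-37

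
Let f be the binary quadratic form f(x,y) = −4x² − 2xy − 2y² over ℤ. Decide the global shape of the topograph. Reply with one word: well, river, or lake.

D = b²−4ac = (-2)² − 4·(-4)·(-2) = -28
D < 0 ⇒ definite ⇒ every region one sign ⇒ single well

well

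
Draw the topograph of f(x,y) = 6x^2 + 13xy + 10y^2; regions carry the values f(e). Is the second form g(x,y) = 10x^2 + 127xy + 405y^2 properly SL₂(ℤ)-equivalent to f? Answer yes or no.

D₁ = -71, D₂ = -71
f: translate: b→1 (≡13 mod 12), so (6,13,10)→(6,1,3)
f: flip: (6,1,3)→(3,-1,6)
f: reduced (well bottom): (3,-1,6) with a≤c, −a<b≤a
g: translate: b→7 (≡127 mod 20), so (10,127,405)→(10,7,3)
g: flip: (10,7,3)→(3,-7,10)
g: translate: b→-1 (≡-7 mod 6), so (3,-7,10)→(3,-1,6)
g: reduced (well bottom): (3,-1,6) with a≤c, −a<b≤a
reduced forms (3, -1, 6) vs (3, -1, 6) ⇒ equivalent

yes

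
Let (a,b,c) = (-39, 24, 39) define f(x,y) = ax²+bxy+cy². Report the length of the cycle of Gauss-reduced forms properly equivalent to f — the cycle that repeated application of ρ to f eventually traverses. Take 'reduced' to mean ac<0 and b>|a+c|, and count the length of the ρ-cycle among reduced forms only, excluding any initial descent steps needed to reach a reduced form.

D = 6660, ⌊√D⌋ = 81
river: ρ → (39,54,-24)
river: ρ → (-24,42,51)
river: ρ → (51,60,-15)
river: ρ → (-15,60,51)
river: ρ → (51,42,-24)
river: ρ → (-24,54,39)
river: ρ → (39,24,-39)
river: ρ → (-39,54,24)
river: ρ → (24,42,-51)
river: ρ → (-51,60,15)
river: ρ → (15,60,-51)
river: ρ → (-51,42,24)
river: ρ → (24,54,-39)
river: ρ → (-39,24,39)
ρ-cycle length = 14 (tail of 0 descent steps not counted)

14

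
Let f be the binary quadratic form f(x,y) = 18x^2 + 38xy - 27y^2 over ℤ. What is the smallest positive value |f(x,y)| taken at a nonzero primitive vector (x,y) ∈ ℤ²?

river: ρ → (-27,16,29)
river: ρ → (29,42,-14)
river: ρ → (-14,42,29)
river: ρ → (29,16,-27)
river: ρ → (-27,38,18)
river: ρ → (18,34,-31)
river: ρ → (-31,28,21)
river: ρ → (21,56,-3)
river: ρ → (-3,58,2)
river: ρ → (2,58,-3)
river: ρ → (-3,56,21)
river: ρ → (21,28,-31)
river: ρ → (-31,34,18)
river: ρ → (18,38,-27)
closes: descent 0, river 14
min |a| on river = 2

2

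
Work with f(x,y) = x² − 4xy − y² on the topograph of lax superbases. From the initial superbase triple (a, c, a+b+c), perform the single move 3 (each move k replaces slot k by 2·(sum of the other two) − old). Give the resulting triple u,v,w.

start (1,-1,-4) = (f(1,0),f(0,1),f(1,1))
replace slot 3: 2·(1+(-1)) − (-4) = 4 → (1,-1,4)

1,-1,4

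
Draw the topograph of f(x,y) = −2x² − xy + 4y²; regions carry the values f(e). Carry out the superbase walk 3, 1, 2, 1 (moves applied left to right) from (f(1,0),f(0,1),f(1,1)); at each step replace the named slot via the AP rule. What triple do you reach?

start (-2,4,1) = (f(1,0),f(0,1),f(1,1))
replace slot 3: 2·((-2)+4) − 1 = 3 → (-2,4,3)
replace slot 1: 2·(4+3) − (-2) = 16 → (16,4,3)
replace slot 2: 2·(16+3) − 4 = 34 → (16,34,3)
replace slot 1: 2·(34+3) − 16 = 58 → (58,34,3)

58,34,3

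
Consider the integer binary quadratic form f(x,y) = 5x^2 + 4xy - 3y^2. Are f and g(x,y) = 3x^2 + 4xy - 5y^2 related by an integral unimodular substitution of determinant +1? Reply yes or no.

D₁ = 76, D₂ = 76
river cycle of f (length 6): (-3, 8, 1), (1, 8, -3), (-3, 4, 5), (5, 6, -2), (-2, 6, 5), (5, 4, -3)
river cycle of g (length 6): (-5, 6, 2), (2, 6, -5), (-5, 4, 3), (3, 8, -1), (-1, 8, 3), (3, 4, -5)
cycles differ ⇒ inequivalent

no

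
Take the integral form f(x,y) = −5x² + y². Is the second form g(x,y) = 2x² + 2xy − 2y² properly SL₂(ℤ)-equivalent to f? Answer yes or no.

D₁ = 20, D₂ = 20
river cycle of f (length 2): (1, 4, -1), (-1, 4, 1)
river cycle of g (length 2): (-2, 2, 2), (2, 2, -2)
cycles differ ⇒ inequivalent

no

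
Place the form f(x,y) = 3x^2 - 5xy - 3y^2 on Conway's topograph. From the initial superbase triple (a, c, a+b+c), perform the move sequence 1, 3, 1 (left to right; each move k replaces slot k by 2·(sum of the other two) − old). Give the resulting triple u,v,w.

start (3,-3,-5) = (f(1,0),f(0,1),f(1,1))
replace slot 1: 2·((-3)+(-5)) − 3 = -19 → (-19,-3,-5)
replace slot 3: 2·((-19)+(-3)) − (-5) = -39 → (-19,-3,-39)
replace slot 1: 2·((-3)+(-39)) − (-19) = -65 → (-65,-3,-39)

-65,-3,-39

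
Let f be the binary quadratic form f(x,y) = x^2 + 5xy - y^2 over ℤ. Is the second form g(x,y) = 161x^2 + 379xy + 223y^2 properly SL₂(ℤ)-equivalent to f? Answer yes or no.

D₁ = 29, D₂ = 29
river cycle of f (length 2): (-1, 5, 1), (1, 5, -1)
river cycle of g (length 2): (-1, 5, 1), (1, 5, -1)
cycles coincide ⇒ equivalent

yes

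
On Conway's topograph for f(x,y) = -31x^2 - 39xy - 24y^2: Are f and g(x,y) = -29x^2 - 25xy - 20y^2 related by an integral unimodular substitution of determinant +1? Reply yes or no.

D₁ = -1455, D₂ = -1695
discriminants differ ⇒ not SL₂(ℤ)-equivalent

no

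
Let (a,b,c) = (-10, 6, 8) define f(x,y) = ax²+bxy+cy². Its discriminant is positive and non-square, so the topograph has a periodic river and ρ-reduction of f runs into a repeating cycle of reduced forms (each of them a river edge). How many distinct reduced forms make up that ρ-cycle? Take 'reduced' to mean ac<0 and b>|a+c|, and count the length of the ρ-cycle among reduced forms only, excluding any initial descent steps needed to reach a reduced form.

D = 356, ⌊√D⌋ = 18
river: ρ → (8,10,-8)
river: ρ → (-8,6,10)
river: ρ → (10,14,-4)
river: ρ → (-4,18,2)
river: ρ → (2,18,-4)
river: ρ → (-4,14,10)
river: ρ → (10,6,-8)
river: ρ → (-8,10,8)
river: ρ → (8,6,-10)
river: ρ → (-10,14,4)
river: ρ → (4,18,-2)
river: ρ → (-2,18,4)
river: ρ → (4,14,-10)
river: ρ → (-10,6,8)
ρ-cycle length = 14 (tail of 0 descent steps not counted)

14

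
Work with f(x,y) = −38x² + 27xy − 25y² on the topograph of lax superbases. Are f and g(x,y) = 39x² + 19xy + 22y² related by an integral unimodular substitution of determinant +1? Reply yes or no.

D₁ = -3071, D₂ = -3071
f is negative-definite; reduce −f:
−f: flip: (38,-27,25)→(25,27,38)
−f: translate: b→-23 (≡27 mod 50), so (25,27,38)→(25,-23,36)
−f: reduced (well bottom): (25,-23,36) with a≤c, −a<b≤a
flip sign back: reduced form of f is (-25,23,-36)
g: flip: (39,19,22)→(22,-19,39)
g: reduced (well bottom): (22,-19,39) with a≤c, −a<b≤a
reduced forms (-25, 23, -36) vs (22, -19, 39) ⇒ inequivalent

no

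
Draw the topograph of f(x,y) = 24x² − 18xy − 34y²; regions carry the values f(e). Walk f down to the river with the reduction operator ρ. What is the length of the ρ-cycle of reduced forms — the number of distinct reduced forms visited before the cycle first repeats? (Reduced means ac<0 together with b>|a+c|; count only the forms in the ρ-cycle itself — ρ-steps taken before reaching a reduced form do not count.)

D = 3588, ⌊√D⌋ = 59
descent: ρ → (-34,18,24)  [lands on river]
river: ρ → (24,30,-28)
river: ρ → (-28,26,26)
river: ρ → (26,26,-28)
river: ρ → (-28,30,24)
river: ρ → (24,18,-34)
river: ρ → (-34,50,8)
river: ρ → (8,46,-46)
river: ρ → (-46,46,8)
river: ρ → (8,50,-34)
ρ-cycle length = 10 (tail of 1 descent step not counted)

10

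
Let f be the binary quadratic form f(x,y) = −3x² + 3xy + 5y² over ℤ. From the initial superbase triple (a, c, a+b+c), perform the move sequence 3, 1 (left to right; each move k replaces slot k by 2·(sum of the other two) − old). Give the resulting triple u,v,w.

start (-3,5,5) = (f(1,0),f(0,1),f(1,1))
replace slot 3: 2·((-3)+5) − 5 = -1 → (-3,5,-1)
replace slot 1: 2·(5+(-1)) − (-3) = 11 → (11,5,-1)

11,5,-1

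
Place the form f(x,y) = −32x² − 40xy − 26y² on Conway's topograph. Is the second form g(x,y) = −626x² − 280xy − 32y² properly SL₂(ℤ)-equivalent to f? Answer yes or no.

D₁ = -1728, D₂ = -1728
f is negative-definite; reduce −f:
−f: translate: b→-24 (≡40 mod 64), so (32,40,26)→(32,-24,18)
−f: flip: (32,-24,18)→(18,24,32)
−f: translate: b→-12 (≡24 mod 36), so (18,24,32)→(18,-12,26)
−f: reduced (well bottom): (18,-12,26) with a≤c, −a<b≤a
flip sign back: reduced form of f is (-18,12,-26)
g is negative-definite; reduce −g:
−g: flip: (626,280,32)→(32,-280,626)
−g: translate: b→-24 (≡-280 mod 64), so (32,-280,626)→(32,-24,18)
−g: flip: (32,-24,18)→(18,24,32)
−g: translate: b→-12 (≡24 mod 36), so (18,24,32)→(18,-12,26)
−g: reduced (well bottom): (18,-12,26) with a≤c, −a<b≤a
flip sign back: reduced form of g is (-18,12,-26)
reduced forms (-18, 12, -26) vs (-18, 12, -26) ⇒ equivalent

yes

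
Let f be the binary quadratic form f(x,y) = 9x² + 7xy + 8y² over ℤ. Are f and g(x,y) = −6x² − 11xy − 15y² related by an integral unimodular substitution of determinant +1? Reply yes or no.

D₁ = -239, D₂ = -239
f: flip: (9,7,8)→(8,-7,9)
f: reduced (well bottom): (8,-7,9) with a≤c, −a<b≤a
g is negative-definite; reduce −g:
−g: translate: b→-1 (≡11 mod 12), so (6,11,15)→(6,-1,10)
−g: reduced (well bottom): (6,-1,10) with a≤c, −a<b≤a
flip sign back: reduced form of g is (-6,1,-10)
reduced forms (8, -7, 9) vs (-6, 1, -10) ⇒ inequivalent

no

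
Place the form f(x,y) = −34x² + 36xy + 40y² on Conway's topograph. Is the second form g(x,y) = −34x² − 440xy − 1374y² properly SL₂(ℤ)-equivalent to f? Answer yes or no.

D₁ = 6736, D₂ = 6736
river cycle of f (length 74): (40, 44, -30), (-30, 76, 8), (8, 68, -66), (-66, 64, 10), (10, 76, -24), (-24, 68, 22), (22, 64, -30), (-30, 56, 30), (30, 64, -22), (-22, 68, 24), … (64 more)
river cycle of g (length 74): (-34, 36, 40), (40, 44, -30), (-30, 76, 8), (8, 68, -66), (-66, 64, 10), (10, 76, -24), (-24, 68, 22), (22, 64, -30), (-30, 56, 30), (30, 64, -22), … (64 more)
cycles coincide ⇒ equivalent

yes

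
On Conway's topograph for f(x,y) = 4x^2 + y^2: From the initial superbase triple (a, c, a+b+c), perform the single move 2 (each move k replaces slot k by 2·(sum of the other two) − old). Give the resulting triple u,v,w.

start (4,1,5) = (f(1,0),f(0,1),f(1,1))
replace slot 2: 2·(4+5) − 1 = 17 → (4,17,5)

4,17,5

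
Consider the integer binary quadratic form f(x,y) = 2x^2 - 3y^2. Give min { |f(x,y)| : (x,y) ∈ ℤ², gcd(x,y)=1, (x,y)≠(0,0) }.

descent: ρ → (-3,0,2)
descent: ρ → (2,4,-1)  [lands on river]
river: ρ → (-1,4,2)
closes: descent 2, river 2
min |a| on river = 1

1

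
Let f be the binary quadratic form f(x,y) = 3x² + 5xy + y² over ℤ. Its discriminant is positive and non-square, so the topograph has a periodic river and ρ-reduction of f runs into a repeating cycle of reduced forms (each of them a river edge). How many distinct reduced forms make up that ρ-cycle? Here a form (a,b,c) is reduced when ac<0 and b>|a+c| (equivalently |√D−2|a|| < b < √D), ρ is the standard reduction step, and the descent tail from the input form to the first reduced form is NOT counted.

D = 13, ⌊√D⌋ = 3
descent: ρ → (1,3,-1)  [lands on river]
river: ρ → (-1,3,1)
ρ-cycle length = 2 (tail of 1 descent step not counted)

2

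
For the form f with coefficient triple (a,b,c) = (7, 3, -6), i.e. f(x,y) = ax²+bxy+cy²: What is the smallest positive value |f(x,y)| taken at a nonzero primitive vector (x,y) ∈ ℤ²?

river: ρ → (-6,9,4)
river: ρ → (4,7,-8)
river: ρ → (-8,9,3)
river: ρ → (3,9,-8)
river: ρ → (-8,7,4)
river: ρ → (4,9,-6)
river: ρ → (-6,3,7)
river: ρ → (7,11,-2)
river: ρ → (-2,13,1)
river: ρ → (1,13,-2)
river: ρ → (-2,11,7)
river: ρ → (7,3,-6)
closes: descent 0, river 12
min |a| on river = 1

1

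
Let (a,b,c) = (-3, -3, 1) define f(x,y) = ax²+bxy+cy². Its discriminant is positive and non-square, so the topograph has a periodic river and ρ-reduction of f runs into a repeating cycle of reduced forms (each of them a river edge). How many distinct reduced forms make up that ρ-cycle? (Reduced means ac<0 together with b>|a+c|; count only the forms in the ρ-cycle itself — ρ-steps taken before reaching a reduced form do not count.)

D = 21, ⌊√D⌋ = 4
descent: ρ → (1,3,-3)  [lands on river]
river: ρ → (-3,3,1)
ρ-cycle length = 2 (tail of 1 descent step not counted)

2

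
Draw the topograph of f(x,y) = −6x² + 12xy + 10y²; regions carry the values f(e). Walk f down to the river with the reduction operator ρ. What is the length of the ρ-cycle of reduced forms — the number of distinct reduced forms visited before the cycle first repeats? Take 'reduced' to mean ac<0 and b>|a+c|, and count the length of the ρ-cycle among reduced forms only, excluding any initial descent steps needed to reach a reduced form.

D = 384, ⌊√D⌋ = 19
river: ρ → (10,8,-8)
river: ρ → (-8,8,10)
river: ρ → (10,12,-6)
river: ρ → (-6,12,10)
ρ-cycle length = 4 (tail of 0 descent steps not counted)

4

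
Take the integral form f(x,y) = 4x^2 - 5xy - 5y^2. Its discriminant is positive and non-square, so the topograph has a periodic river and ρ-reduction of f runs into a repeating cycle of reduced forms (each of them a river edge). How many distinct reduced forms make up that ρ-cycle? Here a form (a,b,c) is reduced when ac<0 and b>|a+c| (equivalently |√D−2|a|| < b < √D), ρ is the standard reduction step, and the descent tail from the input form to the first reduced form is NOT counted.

D = 105, ⌊√D⌋ = 10
descent: ρ → (-5,5,4)  [lands on river]
river: ρ → (4,3,-6)
river: ρ → (-6,9,1)
river: ρ → (1,9,-6)
river: ρ → (-6,3,4)
river: ρ → (4,5,-5)
ρ-cycle length = 6 (tail of 1 descent step not counted)

6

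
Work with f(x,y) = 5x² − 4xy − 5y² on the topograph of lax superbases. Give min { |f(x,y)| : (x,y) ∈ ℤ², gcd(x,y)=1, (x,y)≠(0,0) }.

descent: ρ → (-5,4,5)  [lands on river]
river: ρ → (5,6,-4)
river: ρ → (-4,10,1)
river: ρ → (1,10,-4)
river: ρ → (-4,6,5)
river: ρ → (5,4,-5)
river: ρ → (-5,6,4)
river: ρ → (4,10,-1)
river: ρ → (-1,10,4)
river: ρ → (4,6,-5)
closes: descent 1, river 10
min |a| on river = 1

1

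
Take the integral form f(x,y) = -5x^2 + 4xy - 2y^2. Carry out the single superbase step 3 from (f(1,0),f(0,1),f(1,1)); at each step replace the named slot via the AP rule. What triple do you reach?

start (-5,-2,-3) = (f(1,0),f(0,1),f(1,1))
replace slot 3: 2·((-5)+(-2)) − (-3) = -11 → (-5,-2,-11)

-5,-2,-11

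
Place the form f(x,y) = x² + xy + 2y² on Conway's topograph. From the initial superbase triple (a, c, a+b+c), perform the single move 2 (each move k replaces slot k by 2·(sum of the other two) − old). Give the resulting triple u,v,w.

start (1,2,4) = (f(1,0),f(0,1),f(1,1))
replace slot 2: 2·(1+4) − 2 = 8 → (1,8,4)

1,8,4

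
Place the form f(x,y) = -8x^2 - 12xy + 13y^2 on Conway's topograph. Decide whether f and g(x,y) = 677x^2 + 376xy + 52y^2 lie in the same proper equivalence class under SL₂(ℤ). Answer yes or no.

D₁ = 560, D₂ = 560
river cycle of f (length 6): (13, 12, -8), (-8, 20, 5), (5, 20, -8), (-8, 12, 13), (13, 14, -7), (-7, 14, 13)
river cycle of g (length 6): (5, 20, -8), (-8, 12, 13), (13, 14, -7), (-7, 14, 13), (13, 12, -8), (-8, 20, 5)
cycles coincide ⇒ equivalent

yes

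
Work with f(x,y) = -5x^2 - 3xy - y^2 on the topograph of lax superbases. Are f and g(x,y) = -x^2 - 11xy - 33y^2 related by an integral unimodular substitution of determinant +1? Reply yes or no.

D₁ = -11, D₂ = -11
f is negative-definite; reduce −f:
−f: flip: (5,3,1)→(1,-3,5)
−f: translate: b→1 (≡-3 mod 2), so (1,-3,5)→(1,1,3)
−f: reduced (well bottom): (1,1,3) with a≤c, −a<b≤a
flip sign back: reduced form of f is (-1,-1,-3)
g is negative-definite; reduce −g:
−g: translate: b→1 (≡11 mod 2), so (1,11,33)→(1,1,3)
−g: reduced (well bottom): (1,1,3) with a≤c, −a<b≤a
flip sign back: reduced form of g is (-1,-1,-3)
reduced forms (-1, -1, -3) vs (-1, -1, -3) ⇒ equivalent

yes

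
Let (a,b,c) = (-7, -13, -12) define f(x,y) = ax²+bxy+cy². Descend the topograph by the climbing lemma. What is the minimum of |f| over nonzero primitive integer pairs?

translate: b→-1 (≡13 mod 14), so (7,13,12)→(7,-1,6)
flip: (7,-1,6)→(6,1,7)
reduced (well bottom): (6,1,7) with a≤c, −a<b≤a
well minimum |f| = |-6| = 6 (negative-definite)

6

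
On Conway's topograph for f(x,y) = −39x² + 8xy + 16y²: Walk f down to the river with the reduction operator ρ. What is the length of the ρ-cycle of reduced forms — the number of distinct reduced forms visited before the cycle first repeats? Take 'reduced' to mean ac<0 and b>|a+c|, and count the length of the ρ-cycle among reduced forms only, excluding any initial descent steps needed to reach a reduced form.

D = 2560, ⌊√D⌋ = 50
descent: ρ → (16,24,-31)  [lands on river]
river: ρ → (-31,38,9)
river: ρ → (9,34,-39)
river: ρ → (-39,44,4)
river: ρ → (4,44,-39)
river: ρ → (-39,34,9)
river: ρ → (9,38,-31)
river: ρ → (-31,24,16)
river: ρ → (16,40,-15)
river: ρ → (-15,50,1)
river: ρ → (1,50,-15)
river: ρ → (-15,40,16)
ρ-cycle length = 12 (tail of 1 descent step not counted)

12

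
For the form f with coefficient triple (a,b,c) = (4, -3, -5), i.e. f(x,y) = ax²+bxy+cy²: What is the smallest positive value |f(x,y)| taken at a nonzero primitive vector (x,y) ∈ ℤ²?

descent: ρ → (-5,3,4)  [lands on river]
river: ρ → (4,5,-4)
river: ρ → (-4,3,5)
river: ρ → (5,7,-2)
river: ρ → (-2,9,1)
river: ρ → (1,9,-2)
river: ρ → (-2,7,5)
river: ρ → (5,3,-4)
river: ρ → (-4,5,4)
river: ρ → (4,3,-5)
river: ρ → (-5,7,2)
river: ρ → (2,9,-1)
river: ρ → (-1,9,2)
river: ρ → (2,7,-5)
closes: descent 1, river 14
min |a| on river = 1

1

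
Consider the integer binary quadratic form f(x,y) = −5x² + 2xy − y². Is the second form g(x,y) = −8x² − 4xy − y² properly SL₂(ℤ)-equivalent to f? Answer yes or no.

D₁ = -16, D₂ = -16
f is negative-definite; reduce −f:
−f: flip: (5,-2,1)→(1,2,5)
−f: translate: b→0 (≡2 mod 2), so (1,2,5)→(1,0,4)
−f: reduced (well bottom): (1,0,4) with a≤c, −a<b≤a
flip sign back: reduced form of f is (-1,0,-4)
g is negative-definite; reduce −g:
−g: flip: (8,4,1)→(1,-4,8)
−g: translate: b→0 (≡-4 mod 2), so (1,-4,8)→(1,0,4)
−g: reduced (well bottom): (1,0,4) with a≤c, −a<b≤a
flip sign back: reduced form of g is (-1,0,-4)
reduced forms (-1, 0, -4) vs (-1, 0, -4) ⇒ equivalent

yes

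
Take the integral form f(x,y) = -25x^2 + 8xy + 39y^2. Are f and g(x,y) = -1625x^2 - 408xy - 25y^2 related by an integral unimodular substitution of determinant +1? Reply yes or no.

D₁ = 3964, D₂ = 3964
river cycle of f (length 60): (-25, 58, 6), (6, 62, -5), (-5, 58, 30), (30, 62, -1), (-1, 62, 30), (30, 58, -5), (-5, 62, 6), (6, 58, -25), (-25, 42, 22), (22, 46, -21), … (50 more)
river cycle of g (length 60): (-25, 58, 6), (6, 62, -5), (-5, 58, 30), (30, 62, -1), (-1, 62, 30), (30, 58, -5), (-5, 62, 6), (6, 58, -25), (-25, 42, 22), (22, 46, -21), … (50 more)
cycles coincide ⇒ equivalent

yes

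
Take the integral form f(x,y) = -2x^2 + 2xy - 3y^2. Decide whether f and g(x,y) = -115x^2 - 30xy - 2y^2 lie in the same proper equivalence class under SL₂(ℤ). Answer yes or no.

D₁ = -20, D₂ = -20
f is negative-definite; reduce −f:
−f: translate: b→2 (≡-2 mod 4), so (2,-2,3)→(2,2,3)
−f: reduced (well bottom): (2,2,3) with a≤c, −a<b≤a
flip sign back: reduced form of f is (-2,-2,-3)
g is negative-definite; reduce −g:
−g: flip: (115,30,2)→(2,-30,115)
−g: translate: b→2 (≡-30 mod 4), so (2,-30,115)→(2,2,3)
−g: reduced (well bottom): (2,2,3) with a≤c, −a<b≤a
flip sign back: reduced form of g is (-2,-2,-3)
reduced forms (-2, -2, -3) vs (-2, -2, -3) ⇒ equivalent

yes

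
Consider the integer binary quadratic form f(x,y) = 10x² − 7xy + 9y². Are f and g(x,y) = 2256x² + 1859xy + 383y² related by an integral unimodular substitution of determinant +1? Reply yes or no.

D₁ = -311, D₂ = -311
f: flip: (10,-7,9)→(9,7,10)
f: reduced (well bottom): (9,7,10) with a≤c, −a<b≤a
g: flip: (2256,1859,383)→(383,-1859,2256)
g: translate: b→-327 (≡-1859 mod 766), so (383,-1859,2256)→(383,-327,70)
g: flip: (383,-327,70)→(70,327,383)
g: translate: b→47 (≡327 mod 140), so (70,327,383)→(70,47,9)
g: flip: (70,47,9)→(9,-47,70)
g: translate: b→7 (≡-47 mod 18), so (9,-47,70)→(9,7,10)
g: reduced (well bottom): (9,7,10) with a≤c, −a<b≤a
reduced forms (9, 7, 10) vs (9, 7, 10) ⇒ equivalent

yes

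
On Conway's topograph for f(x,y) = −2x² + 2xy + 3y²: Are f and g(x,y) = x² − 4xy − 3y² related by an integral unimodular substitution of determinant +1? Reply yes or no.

D₁ = 28, D₂ = 28
river cycle of f (length 4): (3, 4, -1), (-1, 4, 3), (3, 2, -2), (-2, 2, 3)
river cycle of g (length 4): (-3, 4, 1), (1, 4, -3), (-3, 2, 2), (2, 2, -3)
cycles differ ⇒ inequivalent

no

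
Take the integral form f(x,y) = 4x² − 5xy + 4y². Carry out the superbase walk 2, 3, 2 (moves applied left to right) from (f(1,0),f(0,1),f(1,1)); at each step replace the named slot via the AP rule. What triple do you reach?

start (4,4,3) = (f(1,0),f(0,1),f(1,1))
replace slot 2: 2·(4+3) − 4 = 10 → (4,10,3)
replace slot 3: 2·(4+10) − 3 = 25 → (4,10,25)
replace slot 2: 2·(4+25) − 10 = 48 → (4,48,25)

4,48,25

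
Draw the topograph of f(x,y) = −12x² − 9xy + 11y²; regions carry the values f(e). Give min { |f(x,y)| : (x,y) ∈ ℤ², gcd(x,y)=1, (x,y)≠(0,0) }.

descent: ρ → (11,9,-12)  [lands on river]
river: ρ → (-12,15,8)
river: ρ → (8,17,-10)
river: ρ → (-10,23,2)
river: ρ → (2,21,-21)
river: ρ → (-21,21,2)
river: ρ → (2,23,-10)
river: ρ → (-10,17,8)
river: ρ → (8,15,-12)
river: ρ → (-12,9,11)
river: ρ → (11,13,-10)
river: ρ → (-10,7,14)
river: ρ → (14,21,-3)
river: ρ → (-3,21,14)
river: ρ → (14,7,-10)
river: ρ → (-10,13,11)
closes: descent 1, river 16
min |a| on river = 2

2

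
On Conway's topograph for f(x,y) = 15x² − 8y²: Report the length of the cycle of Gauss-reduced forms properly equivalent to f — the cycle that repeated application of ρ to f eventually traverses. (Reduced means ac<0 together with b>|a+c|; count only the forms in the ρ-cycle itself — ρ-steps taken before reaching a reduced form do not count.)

D = 480, ⌊√D⌋ = 21
descent: ρ → (-8,16,7)  [lands on river]
river: ρ → (7,12,-12)
river: ρ → (-12,12,7)
river: ρ → (7,16,-8)
ρ-cycle length = 4 (tail of 1 descent step not counted)

4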